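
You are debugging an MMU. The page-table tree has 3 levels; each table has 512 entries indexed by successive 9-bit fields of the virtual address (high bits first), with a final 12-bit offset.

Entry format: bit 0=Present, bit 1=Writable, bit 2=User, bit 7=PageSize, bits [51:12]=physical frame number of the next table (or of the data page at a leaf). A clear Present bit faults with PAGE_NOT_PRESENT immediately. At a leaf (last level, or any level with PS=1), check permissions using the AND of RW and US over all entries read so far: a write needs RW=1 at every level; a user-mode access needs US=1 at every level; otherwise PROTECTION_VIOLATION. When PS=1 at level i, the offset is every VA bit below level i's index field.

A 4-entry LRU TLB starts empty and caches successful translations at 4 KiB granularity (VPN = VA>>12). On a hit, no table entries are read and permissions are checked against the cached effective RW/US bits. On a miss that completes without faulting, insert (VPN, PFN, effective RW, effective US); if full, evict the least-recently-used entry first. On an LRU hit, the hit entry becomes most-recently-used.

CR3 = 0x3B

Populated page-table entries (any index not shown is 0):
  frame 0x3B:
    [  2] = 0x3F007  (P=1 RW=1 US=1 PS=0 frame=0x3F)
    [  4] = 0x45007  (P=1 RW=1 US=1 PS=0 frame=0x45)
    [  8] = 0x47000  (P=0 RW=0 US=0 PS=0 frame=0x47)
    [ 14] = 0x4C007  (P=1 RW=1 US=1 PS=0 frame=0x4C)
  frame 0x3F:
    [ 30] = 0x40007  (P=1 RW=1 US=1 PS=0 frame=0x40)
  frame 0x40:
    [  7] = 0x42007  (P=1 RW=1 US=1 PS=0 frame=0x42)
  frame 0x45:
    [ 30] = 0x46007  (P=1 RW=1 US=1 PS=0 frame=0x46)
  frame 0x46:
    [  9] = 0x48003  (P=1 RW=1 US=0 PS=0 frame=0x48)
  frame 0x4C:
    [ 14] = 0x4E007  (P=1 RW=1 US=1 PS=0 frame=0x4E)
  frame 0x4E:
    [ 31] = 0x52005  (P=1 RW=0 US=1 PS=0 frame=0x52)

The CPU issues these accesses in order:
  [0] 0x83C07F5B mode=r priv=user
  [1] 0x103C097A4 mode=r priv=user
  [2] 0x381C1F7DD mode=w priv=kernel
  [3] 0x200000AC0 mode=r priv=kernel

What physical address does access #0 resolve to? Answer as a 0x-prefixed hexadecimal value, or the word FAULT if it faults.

Per-access translation:
#0 VA=0x83C07F5B (r,user):
  [0] read 0x3B idx=2: raw=0x3F007 flags P=1 W=1 U=1 S=0
  [1] read 0x3F idx=30: raw=0x40007 flags P=1 W=1 U=1 S=0
  [2] read 0x40 idx=7: raw=0x42007 flags P=1 W=1 U=1 S=0
  → PA=0x42F5B  (3 entries read)
#1 VA=0x103C097A4 (r,user):
  [0] read 0x3B idx=4: raw=0x45007 flags P=1 W=1 U=1 S=0
  [1] read 0x45 idx=30: raw=0x46007 flags P=1 W=1 U=1 S=0
  [2] read 0x46 idx=9: raw=0x48003 flags P=1 W=1 U=0 S=0
  ⇒ fault: PROTECTION_VIOLATION  — 3 lookups
#2 VA=0x381C1F7DD (w,kernel):
  [0] read 0x3B idx=14: raw=0x4C007 flags P=1 W=1 U=1 S=0
  [1] read 0x4C idx=14: raw=0x4E007 flags P=1 W=1 U=1 S=0
  [2] read 0x4E idx=31: raw=0x52005 flags P=1 W=0 U=1 S=0
  ⇒ fault: PROTECTION_VIOLATION  — 3 lookups
#3 VA=0x200000AC0 (r,kernel):
  [0] read 0x3B idx=8: raw=0x47000 flags P=0 W=0 U=0 S=0
  ⇒ fault: PAGE_NOT_PRESENT  — 1 lookups

Access #0 PA: 0x42F5B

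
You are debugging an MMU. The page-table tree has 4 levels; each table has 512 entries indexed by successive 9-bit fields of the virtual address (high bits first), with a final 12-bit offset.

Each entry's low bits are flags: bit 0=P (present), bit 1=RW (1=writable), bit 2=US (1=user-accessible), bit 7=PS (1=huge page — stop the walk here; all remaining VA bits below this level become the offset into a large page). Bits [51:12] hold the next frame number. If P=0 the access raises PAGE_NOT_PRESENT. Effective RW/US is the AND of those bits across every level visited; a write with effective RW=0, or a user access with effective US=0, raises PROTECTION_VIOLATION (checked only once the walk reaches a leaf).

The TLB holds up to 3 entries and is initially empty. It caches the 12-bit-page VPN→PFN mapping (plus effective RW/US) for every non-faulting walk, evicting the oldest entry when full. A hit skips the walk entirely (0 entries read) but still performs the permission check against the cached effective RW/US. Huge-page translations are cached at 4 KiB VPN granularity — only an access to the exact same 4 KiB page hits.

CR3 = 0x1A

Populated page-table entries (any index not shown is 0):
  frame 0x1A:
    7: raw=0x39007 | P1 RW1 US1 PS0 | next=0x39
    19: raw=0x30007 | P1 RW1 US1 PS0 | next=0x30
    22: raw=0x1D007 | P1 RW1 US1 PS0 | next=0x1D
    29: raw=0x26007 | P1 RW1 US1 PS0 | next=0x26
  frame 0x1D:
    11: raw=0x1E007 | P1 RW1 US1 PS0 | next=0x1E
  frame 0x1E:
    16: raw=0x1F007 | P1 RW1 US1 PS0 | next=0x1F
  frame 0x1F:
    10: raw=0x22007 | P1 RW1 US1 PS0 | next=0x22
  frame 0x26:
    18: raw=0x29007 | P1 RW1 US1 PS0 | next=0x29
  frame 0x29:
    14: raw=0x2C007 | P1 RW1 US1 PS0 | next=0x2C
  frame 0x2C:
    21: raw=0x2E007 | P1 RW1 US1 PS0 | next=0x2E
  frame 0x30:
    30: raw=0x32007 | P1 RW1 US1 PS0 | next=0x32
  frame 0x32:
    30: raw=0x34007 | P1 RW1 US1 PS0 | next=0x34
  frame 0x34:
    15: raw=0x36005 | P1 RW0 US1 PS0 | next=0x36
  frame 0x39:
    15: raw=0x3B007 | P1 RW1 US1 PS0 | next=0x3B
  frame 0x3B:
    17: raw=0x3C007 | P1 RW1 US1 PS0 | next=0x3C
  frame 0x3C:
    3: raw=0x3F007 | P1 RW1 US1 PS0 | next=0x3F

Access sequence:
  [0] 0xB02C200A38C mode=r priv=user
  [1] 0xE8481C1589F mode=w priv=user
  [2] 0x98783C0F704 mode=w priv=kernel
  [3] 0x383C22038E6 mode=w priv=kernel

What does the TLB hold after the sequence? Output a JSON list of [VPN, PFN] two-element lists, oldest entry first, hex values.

Walk each access:
#0 VA=0xB02C200A38C (r,user):
  [0] read 0x1A idx=22: raw=0x1D007 flags P=1 W=1 U=1 S=0
  [1] read 0x1D idx=11: raw=0x1E007 flags P=1 W=1 U=1 S=0
  [2] read 0x1E idx=16: raw=0x1F007 flags P=1 W=1 U=1 S=0
  [3] read 0x1F idx=10: raw=0x22007 flags P=1 W=1 U=1 S=0
  → PA=0x2238C  (4 entries read)
#1 VA=0xE8481C1589F (w,user):
  [0] read 0x1A idx=29: raw=0x26007 flags P=1 W=1 U=1 S=0
  [1] read 0x26 idx=18: raw=0x29007 flags P=1 W=1 U=1 S=0
  [2] read 0x29 idx=14: raw=0x2C007 flags P=1 W=1 U=1 S=0
  [3] read 0x2C idx=21: raw=0x2E007 flags P=1 W=1 U=1 S=0
  → PA=0x2E89F  (4 entries read)
#2 VA=0x98783C0F704 (w,kernel):
  [0] read 0x1A idx=19: raw=0x30007 flags P=1 W=1 U=1 S=0
  [1] read 0x30 idx=30: raw=0x32007 flags P=1 W=1 U=1 S=0
  [2] read 0x32 idx=30: raw=0x34007 flags P=1 W=1 U=1 S=0
  [3] read 0x34 idx=15: raw=0x36005 flags P=1 W=0 U=1 S=0
  ✗ PROTECTION_VIOLATION  [4 reads]
#3 VA=0x383C22038E6 (w,kernel):
  [0] read 0x1A idx=7: raw=0x39007 flags P=1 W=1 U=1 S=0
  [1] read 0x39 idx=15: raw=0x3B007 flags P=1 W=1 U=1 S=0
  [2] read 0x3B idx=17: raw=0x3C007 flags P=1 W=1 U=1 S=0
  [3] read 0x3C idx=3: raw=0x3F007 flags P=1 W=1 U=1 S=0
  → PA=0x3F8E6  (4 entries read)

TLB: [["0xB02C200A", "0x22"], ["0xE8481C15", "0x2E"], ["0x383C2203", "0x3F"]]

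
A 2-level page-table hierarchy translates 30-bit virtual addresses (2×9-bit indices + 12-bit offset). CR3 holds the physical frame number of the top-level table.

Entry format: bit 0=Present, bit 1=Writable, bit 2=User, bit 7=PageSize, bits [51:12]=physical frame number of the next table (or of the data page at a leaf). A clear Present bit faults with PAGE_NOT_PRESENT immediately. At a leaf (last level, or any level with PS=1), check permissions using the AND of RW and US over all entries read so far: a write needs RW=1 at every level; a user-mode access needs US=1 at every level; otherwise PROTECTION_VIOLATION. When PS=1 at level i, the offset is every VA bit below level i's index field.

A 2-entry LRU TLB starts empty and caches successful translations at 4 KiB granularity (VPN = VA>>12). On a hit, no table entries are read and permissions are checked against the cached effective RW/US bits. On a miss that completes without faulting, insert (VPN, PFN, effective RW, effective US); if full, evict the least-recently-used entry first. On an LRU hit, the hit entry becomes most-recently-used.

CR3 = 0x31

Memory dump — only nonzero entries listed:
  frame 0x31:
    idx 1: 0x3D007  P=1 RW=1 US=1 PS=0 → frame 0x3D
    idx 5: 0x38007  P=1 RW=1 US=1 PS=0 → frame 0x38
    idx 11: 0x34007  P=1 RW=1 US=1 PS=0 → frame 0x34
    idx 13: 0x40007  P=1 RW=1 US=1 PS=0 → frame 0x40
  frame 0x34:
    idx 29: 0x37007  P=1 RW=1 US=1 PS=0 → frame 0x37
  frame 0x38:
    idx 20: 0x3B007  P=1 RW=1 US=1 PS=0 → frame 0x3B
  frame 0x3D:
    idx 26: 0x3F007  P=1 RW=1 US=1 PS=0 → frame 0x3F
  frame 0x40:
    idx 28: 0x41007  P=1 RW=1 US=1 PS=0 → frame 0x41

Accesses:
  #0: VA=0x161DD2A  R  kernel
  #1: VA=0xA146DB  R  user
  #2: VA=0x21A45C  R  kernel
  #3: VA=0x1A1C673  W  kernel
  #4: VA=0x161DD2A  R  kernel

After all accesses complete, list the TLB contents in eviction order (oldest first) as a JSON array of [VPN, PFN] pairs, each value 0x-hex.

Per-access translation:
#0 VA=0x161DD2A (r,kernel):
  [0] read 0x31 idx=11: raw=0x34007 flags P=1 W=1 U=1 S=0
  [1] read 0x34 idx=29: raw=0x37007 flags P=1 W=1 U=1 S=0
  ✓ 0x37D2A  — 2 lookups
#1 VA=0xA146DB (r,user):
  [0] read 0x31 idx=5: raw=0x38007 flags P=1 W=1 U=1 S=0
  [1] read 0x38 idx=20: raw=0x3B007 flags P=1 W=1 U=1 S=0
  ✓ 0x3B6DB  — 2 lookups
#2 VA=0x21A45C (r,kernel):
  [0] read 0x31 idx=1: raw=0x3D007 flags P=1 W=1 U=1 S=0
  [1] read 0x3D idx=26: raw=0x3F007 flags P=1 W=1 U=1 S=0
  ✓ 0x3F45C  — 2 lookups
#3 VA=0x1A1C673 (w,kernel):
  [0] read 0x31 idx=13: raw=0x40007 flags P=1 W=1 U=1 S=0
  [1] read 0x40 idx=28: raw=0x41007 flags P=1 W=1 U=1 S=0
  ✓ 0x41673  — 2 lookups
#4 VA=0x161DD2A (r,kernel):
  [0] read 0x31 idx=11: raw=0x34007 flags P=1 W=1 U=1 S=0
  [1] read 0x34 idx=29: raw=0x37007 flags P=1 W=1 U=1 S=0
  ✓ 0x37D2A  — 2 lookups

TLB: [["0x1A1C", "0x41"], ["0x161D", "0x37"]]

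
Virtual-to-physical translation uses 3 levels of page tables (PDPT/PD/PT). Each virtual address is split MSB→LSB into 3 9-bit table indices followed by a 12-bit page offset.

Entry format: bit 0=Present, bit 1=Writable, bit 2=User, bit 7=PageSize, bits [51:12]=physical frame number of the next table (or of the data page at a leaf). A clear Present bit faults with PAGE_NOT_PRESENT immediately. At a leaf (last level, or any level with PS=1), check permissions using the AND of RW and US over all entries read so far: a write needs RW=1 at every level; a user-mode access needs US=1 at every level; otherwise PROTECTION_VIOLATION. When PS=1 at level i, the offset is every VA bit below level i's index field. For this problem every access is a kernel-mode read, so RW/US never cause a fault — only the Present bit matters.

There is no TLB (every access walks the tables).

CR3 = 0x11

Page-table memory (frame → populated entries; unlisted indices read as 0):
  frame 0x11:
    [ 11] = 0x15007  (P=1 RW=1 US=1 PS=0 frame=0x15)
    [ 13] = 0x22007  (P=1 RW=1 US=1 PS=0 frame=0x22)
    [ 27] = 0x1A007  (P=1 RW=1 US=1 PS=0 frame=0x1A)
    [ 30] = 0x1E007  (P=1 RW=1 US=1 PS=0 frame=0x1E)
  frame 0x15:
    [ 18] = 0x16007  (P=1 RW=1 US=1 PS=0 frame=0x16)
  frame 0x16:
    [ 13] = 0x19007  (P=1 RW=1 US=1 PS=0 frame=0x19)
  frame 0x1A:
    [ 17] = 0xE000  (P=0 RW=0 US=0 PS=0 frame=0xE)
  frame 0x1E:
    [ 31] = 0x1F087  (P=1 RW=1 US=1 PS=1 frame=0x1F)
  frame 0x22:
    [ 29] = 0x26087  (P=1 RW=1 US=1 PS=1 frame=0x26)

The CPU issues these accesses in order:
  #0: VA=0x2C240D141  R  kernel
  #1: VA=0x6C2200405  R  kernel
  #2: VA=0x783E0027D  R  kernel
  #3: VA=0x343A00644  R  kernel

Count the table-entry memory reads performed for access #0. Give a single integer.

Per-access translation:
#0 VA=0x2C240D141 (r,kernel):
  L0 @0x11[11] → 0x15007  P=1,RW=1,US=1,PS=0
  L1 @0x15[18] → 0x16007  P=1,RW=1,US=1,PS=0
  L2 @0x16[13] → 0x19007  P=1,RW=1,US=1,PS=0
  → PA=0x19141  (3 entries read)
#1 VA=0x6C2200405 (r,kernel):
  L0 @0x11[27] → 0x1A007  P=1,RW=1,US=1,PS=0
  L1 @0x1A[17] → 0xE000  P=0,RW=0,US=0,PS=0
  ✗ PAGE_NOT_PRESENT  [2 reads]
#2 VA=0x783E0027D (r,kernel):
  L0 @0x11[30] → 0x1E007  P=1,RW=1,US=1,PS=0
  L1 @0x1E[31] → 0x1F087  P=1,RW=1,US=1,PS=1
  → PA=0x1F27D (huge @L1)  (2 entries read)
#3 VA=0x343A00644 (r,kernel):
  L0 @0x11[13] → 0x22007  P=1,RW=1,US=1,PS=0
  L1 @0x22[29] → 0x26087  P=1,RW=1,US=1,PS=1
  → PA=0x26644 (huge @L1)  (2 entries read)

Entries read for #0: 3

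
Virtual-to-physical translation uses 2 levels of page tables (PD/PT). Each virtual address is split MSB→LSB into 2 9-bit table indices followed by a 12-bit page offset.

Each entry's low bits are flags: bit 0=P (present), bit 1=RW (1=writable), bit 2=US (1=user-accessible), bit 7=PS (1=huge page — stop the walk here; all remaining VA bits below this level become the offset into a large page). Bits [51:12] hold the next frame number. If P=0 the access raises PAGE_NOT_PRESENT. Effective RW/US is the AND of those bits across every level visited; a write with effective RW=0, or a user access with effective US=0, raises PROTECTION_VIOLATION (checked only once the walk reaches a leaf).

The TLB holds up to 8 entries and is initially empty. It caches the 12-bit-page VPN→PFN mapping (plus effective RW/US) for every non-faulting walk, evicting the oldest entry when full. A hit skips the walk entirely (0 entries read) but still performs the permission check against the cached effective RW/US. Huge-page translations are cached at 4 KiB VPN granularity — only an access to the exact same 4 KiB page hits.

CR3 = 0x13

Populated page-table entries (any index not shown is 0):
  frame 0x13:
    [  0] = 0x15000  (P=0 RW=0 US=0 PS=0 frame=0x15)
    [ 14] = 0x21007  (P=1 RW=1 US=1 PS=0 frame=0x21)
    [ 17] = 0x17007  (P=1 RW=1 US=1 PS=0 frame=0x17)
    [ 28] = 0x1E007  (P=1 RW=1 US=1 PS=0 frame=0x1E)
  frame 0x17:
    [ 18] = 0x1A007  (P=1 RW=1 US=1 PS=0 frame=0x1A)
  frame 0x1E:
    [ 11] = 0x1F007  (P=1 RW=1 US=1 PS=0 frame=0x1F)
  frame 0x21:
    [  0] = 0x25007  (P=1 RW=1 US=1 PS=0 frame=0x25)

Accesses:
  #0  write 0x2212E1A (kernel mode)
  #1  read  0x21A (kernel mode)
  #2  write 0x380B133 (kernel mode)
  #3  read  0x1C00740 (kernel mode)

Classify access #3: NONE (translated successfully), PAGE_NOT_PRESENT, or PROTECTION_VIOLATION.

Trace:
#0 VA=0x2212E1A (w,kernel):
  L0 @0x13[17] → 0x17007  P=1,RW=1,US=1,PS=0
  L1 @0x17[18] → 0x1A007  P=1,RW=1,US=1,PS=0
  ✓ 0x1AE1A  — 2 lookups
#1 VA=0x21A (r,kernel):
  L0 @0x13[0] → 0x15000  P=0,RW=0,US=0,PS=0
  ✗ PAGE_NOT_PRESENT  [1 reads]
#2 VA=0x380B133 (w,kernel):
  L0 @0x13[28] → 0x1E007  P=1,RW=1,US=1,PS=0
  L1 @0x1E[11] → 0x1F007  P=1,RW=1,US=1,PS=0
  ✓ 0x1F133  — 2 lookups
#3 VA=0x1C00740 (r,kernel):
  L0 @0x13[14] → 0x21007  P=1,RW=1,US=1,PS=0
  L1 @0x21[0] → 0x25007  P=1,RW=1,US=1,PS=0
  ✓ 0x25740  — 2 lookups

Access #3 fault: NONE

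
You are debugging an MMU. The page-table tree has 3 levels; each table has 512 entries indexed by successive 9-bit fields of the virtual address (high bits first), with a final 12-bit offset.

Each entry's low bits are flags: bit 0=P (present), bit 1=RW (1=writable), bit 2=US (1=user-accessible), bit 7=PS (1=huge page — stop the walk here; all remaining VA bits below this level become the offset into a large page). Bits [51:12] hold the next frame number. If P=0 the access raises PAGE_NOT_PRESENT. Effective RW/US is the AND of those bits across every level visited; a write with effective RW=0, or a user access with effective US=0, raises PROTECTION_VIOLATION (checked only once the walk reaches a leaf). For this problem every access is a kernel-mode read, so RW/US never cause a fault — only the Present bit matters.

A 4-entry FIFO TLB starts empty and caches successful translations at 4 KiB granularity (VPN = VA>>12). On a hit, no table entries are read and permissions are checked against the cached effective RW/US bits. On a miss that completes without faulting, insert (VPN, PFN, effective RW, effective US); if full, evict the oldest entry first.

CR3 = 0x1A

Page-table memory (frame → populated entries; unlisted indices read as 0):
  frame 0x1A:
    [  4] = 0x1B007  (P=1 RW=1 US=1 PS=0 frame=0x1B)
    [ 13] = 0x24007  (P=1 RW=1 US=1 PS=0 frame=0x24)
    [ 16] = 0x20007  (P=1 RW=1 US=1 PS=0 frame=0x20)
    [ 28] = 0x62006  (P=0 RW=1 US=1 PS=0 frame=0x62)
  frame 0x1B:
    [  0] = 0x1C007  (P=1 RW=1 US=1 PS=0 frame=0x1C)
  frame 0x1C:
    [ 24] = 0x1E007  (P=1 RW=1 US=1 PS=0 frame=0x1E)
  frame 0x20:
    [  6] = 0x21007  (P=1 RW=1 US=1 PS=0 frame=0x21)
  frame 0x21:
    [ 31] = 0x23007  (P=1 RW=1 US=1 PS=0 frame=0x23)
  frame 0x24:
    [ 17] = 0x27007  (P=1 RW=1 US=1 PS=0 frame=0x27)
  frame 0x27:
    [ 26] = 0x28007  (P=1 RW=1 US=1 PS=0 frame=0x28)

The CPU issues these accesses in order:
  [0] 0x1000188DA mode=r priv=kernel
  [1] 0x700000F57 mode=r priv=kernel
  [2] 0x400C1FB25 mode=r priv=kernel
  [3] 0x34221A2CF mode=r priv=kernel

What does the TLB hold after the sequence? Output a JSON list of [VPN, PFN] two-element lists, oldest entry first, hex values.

Trace:
#0 VA=0x1000188DA (r,kernel):
  [0] read 0x1A idx=4: raw=0x1B007 flags P=1 W=1 U=1 S=0
  [1] read 0x1B idx=0: raw=0x1C007 flags P=1 W=1 U=1 S=0
  [2] read 0x1C idx=24: raw=0x1E007 flags P=1 W=1 U=1 S=0
  → PA=0x1E8DA  (3 entries read)
#1 VA=0x700000F57 (r,kernel):
  [0] read 0x1A idx=28: raw=0x62006 flags P=0 W=1 U=1 S=0
  → PAGE_NOT_PRESENT  (1 entries read)
#2 VA=0x400C1FB25 (r,kernel):
  [0] read 0x1A idx=16: raw=0x20007 flags P=1 W=1 U=1 S=0
  [1] read 0x20 idx=6: raw=0x21007 flags P=1 W=1 U=1 S=0
  [2] read 0x21 idx=31: raw=0x23007 flags P=1 W=1 U=1 S=0
  → PA=0x23B25  (3 entries read)
#3 VA=0x34221A2CF (r,kernel):
  [0] read 0x1A idx=13: raw=0x24007 flags P=1 W=1 U=1 S=0
  [1] read 0x24 idx=17: raw=0x27007 flags P=1 W=1 U=1 S=0
  [2] read 0x27 idx=26: raw=0x28007 flags P=1 W=1 U=1 S=0
  → PA=0x282CF  (3 entries read)

TLB: [["0x100018", "0x1E"], ["0x400C1F", "0x23"], ["0x34221A", "0x28"]]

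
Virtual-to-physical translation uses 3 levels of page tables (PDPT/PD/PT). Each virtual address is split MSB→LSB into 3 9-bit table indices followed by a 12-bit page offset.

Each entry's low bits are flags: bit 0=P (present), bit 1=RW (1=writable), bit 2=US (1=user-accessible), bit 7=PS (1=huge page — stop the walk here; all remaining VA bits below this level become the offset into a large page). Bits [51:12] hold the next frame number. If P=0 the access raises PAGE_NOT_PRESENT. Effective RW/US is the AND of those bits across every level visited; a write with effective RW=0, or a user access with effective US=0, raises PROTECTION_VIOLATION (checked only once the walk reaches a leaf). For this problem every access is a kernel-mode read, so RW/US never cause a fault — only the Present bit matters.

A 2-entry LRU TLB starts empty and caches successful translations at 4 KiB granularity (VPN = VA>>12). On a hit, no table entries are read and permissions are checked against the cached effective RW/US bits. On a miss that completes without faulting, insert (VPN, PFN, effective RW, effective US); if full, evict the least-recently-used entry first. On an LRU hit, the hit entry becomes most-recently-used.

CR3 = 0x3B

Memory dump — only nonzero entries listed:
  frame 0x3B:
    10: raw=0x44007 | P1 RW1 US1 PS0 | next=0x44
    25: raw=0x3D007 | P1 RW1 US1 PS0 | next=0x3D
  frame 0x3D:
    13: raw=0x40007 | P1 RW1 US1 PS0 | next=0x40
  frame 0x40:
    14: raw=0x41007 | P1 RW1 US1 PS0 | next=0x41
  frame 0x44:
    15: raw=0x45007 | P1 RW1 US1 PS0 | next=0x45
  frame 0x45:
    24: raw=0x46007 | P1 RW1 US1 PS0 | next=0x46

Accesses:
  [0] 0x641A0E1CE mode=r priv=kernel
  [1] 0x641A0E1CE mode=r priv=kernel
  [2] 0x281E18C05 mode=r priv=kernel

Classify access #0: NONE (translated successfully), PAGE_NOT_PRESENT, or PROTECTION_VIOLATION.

Trace:
#0 VA=0x641A0E1CE (r,kernel):
  L0 @0x3B[25] → 0x3D007  P=1,RW=1,US=1,PS=0
  L1 @0x3D[13] → 0x40007  P=1,RW=1,US=1,PS=0
  L2 @0x40[14] → 0x41007  P=1,RW=1,US=1,PS=0
  ✓ 0x411CE  — 3 lookups
#1 VA=0x641A0E1CE (r,kernel):
  TLB hit vpn=0x641A0E → PA=0x411CE
#2 VA=0x281E18C05 (r,kernel):
  L0 @0x3B[10] → 0x44007  P=1,RW=1,US=1,PS=0
  L1 @0x44[15] → 0x45007  P=1,RW=1,US=1,PS=0
  L2 @0x45[24] → 0x46007  P=1,RW=1,US=1,PS=0
  ✓ 0x46C05  — 3 lookups

Access #0 fault: NONE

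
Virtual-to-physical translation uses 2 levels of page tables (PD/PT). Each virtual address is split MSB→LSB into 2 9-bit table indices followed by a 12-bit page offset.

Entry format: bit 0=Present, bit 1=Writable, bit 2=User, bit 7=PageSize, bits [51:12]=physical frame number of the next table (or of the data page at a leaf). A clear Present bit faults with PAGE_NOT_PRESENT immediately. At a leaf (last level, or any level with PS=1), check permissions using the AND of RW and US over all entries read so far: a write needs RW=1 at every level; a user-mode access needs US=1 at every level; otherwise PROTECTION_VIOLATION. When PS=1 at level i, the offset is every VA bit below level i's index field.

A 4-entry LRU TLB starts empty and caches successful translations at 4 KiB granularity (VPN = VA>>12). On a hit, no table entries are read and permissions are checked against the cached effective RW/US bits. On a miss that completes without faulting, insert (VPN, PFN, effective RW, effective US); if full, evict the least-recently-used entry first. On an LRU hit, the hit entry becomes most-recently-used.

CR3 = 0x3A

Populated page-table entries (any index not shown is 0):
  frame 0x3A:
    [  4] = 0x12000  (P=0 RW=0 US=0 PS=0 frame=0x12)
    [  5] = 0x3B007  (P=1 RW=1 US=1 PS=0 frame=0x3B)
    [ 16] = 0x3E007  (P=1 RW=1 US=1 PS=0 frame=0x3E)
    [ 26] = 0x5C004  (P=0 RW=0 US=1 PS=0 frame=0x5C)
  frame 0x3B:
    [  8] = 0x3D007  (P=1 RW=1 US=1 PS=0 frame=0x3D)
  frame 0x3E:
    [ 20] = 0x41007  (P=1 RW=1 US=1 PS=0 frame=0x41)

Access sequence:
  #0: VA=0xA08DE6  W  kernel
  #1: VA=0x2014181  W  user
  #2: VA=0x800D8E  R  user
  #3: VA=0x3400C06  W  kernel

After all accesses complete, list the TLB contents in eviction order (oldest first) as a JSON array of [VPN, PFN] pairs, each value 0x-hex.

Per-access translation:
#0 VA=0xA08DE6 (w,kernel):
  [0] read 0x3A idx=5: raw=0x3B007 flags P=1 W=1 U=1 S=0
  [1] read 0x3B idx=8: raw=0x3D007 flags P=1 W=1 U=1 S=0
  ⇒ phys 0x3DDE6  [2 reads]
#1 VA=0x2014181 (w,user):
  [0] read 0x3A idx=16: raw=0x3E007 flags P=1 W=1 U=1 S=0
  [1] read 0x3E idx=20: raw=0x41007 flags P=1 W=1 U=1 S=0
  ⇒ phys 0x41181  [2 reads]
#2 VA=0x800D8E (r,user):
  [0] read 0x3A idx=4: raw=0x12000 flags P=0 W=0 U=0 S=0
  ✗ PAGE_NOT_PRESENT  [1 reads]
#3 VA=0x3400C06 (w,kernel):
  [0] read 0x3A idx=26: raw=0x5C004 flags P=0 W=0 U=1 S=0
  ✗ PAGE_NOT_PRESENT  [1 reads]

TLB: [["0xA08", "0x3D"], ["0x2014", "0x41"]]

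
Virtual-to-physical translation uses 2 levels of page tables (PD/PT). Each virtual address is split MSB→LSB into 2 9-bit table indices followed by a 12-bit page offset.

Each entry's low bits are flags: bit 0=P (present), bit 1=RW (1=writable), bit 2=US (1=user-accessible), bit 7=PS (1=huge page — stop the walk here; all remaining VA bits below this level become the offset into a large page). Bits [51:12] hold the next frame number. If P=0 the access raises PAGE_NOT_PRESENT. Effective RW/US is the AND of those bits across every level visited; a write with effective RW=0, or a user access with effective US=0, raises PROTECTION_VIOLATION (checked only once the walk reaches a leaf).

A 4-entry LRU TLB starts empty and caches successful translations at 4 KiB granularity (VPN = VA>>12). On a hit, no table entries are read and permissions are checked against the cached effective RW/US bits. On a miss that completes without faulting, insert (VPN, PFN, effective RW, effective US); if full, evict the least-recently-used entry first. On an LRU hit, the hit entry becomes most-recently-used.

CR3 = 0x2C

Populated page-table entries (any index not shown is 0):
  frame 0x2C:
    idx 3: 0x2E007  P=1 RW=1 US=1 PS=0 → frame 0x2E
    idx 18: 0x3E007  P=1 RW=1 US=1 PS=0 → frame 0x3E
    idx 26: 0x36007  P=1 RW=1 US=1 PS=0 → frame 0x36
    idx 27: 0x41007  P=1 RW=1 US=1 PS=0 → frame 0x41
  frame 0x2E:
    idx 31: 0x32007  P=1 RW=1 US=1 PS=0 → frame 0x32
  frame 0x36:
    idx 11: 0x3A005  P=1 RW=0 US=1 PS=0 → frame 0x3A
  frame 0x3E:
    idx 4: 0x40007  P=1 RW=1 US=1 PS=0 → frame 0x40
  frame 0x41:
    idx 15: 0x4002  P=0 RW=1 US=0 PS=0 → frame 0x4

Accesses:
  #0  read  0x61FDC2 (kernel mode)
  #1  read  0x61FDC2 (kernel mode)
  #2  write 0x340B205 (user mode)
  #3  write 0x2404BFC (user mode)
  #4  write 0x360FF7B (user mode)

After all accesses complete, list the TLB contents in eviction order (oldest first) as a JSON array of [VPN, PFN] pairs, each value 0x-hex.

Walk each access:
#0 VA=0x61FDC2 (r,kernel):
  lvl0: tbl 0x2C, slot 3 ⇒ 0x2E007 (P1/RW1/US1/PS0)
  lvl1: tbl 0x2E, slot 31 ⇒ 0x32007 (P1/RW1/US1/PS0)
  → PA=0x32DC2  (2 entries read)
#1 VA=0x61FDC2 (r,kernel):
  TLB hit vpn=0x61F → PA=0x32DC2
#2 VA=0x340B205 (w,user):
  lvl0: tbl 0x2C, slot 26 ⇒ 0x36007 (P1/RW1/US1/PS0)
  lvl1: tbl 0x36, slot 11 ⇒ 0x3A005 (P1/RW0/US1/PS0)
  ⇒ fault: PROTECTION_VIOLATION  — 2 lookups
#3 VA=0x2404BFC (w,user):
  lvl0: tbl 0x2C, slot 18 ⇒ 0x3E007 (P1/RW1/US1/PS0)
  lvl1: tbl 0x3E, slot 4 ⇒ 0x40007 (P1/RW1/US1/PS0)
  → PA=0x40BFC  (2 entries read)
#4 VA=0x360FF7B (w,user):
  lvl0: tbl 0x2C, slot 27 ⇒ 0x41007 (P1/RW1/US1/PS0)
  lvl1: tbl 0x41, slot 15 ⇒ 0x4002 (P0/RW1/US0/PS0)
  ⇒ fault: PAGE_NOT_PRESENT  — 2 lookups

TLB: [["0x61F", "0x32"], ["0x2404", "0x40"]]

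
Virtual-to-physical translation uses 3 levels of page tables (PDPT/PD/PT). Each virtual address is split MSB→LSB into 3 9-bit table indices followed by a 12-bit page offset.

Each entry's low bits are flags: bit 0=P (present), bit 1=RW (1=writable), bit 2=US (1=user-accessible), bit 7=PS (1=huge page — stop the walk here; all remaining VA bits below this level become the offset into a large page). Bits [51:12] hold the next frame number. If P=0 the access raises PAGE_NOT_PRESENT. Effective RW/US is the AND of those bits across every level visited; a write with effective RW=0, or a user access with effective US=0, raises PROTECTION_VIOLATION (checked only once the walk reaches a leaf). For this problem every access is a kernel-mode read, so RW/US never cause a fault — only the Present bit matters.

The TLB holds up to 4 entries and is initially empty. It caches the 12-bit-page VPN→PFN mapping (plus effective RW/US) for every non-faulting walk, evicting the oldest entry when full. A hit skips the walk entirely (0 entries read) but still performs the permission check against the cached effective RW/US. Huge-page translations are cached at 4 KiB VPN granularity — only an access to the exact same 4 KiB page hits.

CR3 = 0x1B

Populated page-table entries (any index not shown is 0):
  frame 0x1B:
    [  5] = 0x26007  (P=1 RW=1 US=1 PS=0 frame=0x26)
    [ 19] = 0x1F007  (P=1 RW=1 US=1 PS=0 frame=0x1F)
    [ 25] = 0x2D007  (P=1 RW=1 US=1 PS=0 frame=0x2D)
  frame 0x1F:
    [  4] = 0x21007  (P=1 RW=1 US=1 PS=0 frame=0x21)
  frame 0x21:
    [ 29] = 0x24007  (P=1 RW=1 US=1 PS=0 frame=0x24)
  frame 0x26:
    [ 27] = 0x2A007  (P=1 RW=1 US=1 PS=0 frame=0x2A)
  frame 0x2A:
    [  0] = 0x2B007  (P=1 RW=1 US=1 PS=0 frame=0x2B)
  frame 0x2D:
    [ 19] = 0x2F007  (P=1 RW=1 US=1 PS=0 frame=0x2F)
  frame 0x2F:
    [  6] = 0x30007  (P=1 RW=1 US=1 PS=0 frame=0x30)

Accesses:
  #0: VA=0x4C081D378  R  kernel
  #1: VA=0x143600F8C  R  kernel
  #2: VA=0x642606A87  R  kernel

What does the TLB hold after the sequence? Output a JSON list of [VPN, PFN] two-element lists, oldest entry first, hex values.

Trace:
#0 VA=0x4C081D378 (r,kernel):
  L0 @0x1B[19] → 0x1F007  P=1,RW=1,US=1,PS=0
  L1 @0x1F[4] → 0x21007  P=1,RW=1,US=1,PS=0
  L2 @0x21[29] → 0x24007  P=1,RW=1,US=1,PS=0
  ⇒ phys 0x24378  [3 reads]
#1 VA=0x143600F8C (r,kernel):
  L0 @0x1B[5] → 0x26007  P=1,RW=1,US=1,PS=0
  L1 @0x26[27] → 0x2A007  P=1,RW=1,US=1,PS=0
  L2 @0x2A[0] → 0x2B007  P=1,RW=1,US=1,PS=0
  ⇒ phys 0x2BF8C  [3 reads]
#2 VA=0x642606A87 (r,kernel):
  L0 @0x1B[25] → 0x2D007  P=1,RW=1,US=1,PS=0
  L1 @0x2D[19] → 0x2F007  P=1,RW=1,US=1,PS=0
  L2 @0x2F[6] → 0x30007  P=1,RW=1,US=1,PS=0
  ⇒ phys 0x30A87  [3 reads]

TLB: [["0x4C081D", "0x24"], ["0x143600", "0x2B"], ["0x642606", "0x30"]]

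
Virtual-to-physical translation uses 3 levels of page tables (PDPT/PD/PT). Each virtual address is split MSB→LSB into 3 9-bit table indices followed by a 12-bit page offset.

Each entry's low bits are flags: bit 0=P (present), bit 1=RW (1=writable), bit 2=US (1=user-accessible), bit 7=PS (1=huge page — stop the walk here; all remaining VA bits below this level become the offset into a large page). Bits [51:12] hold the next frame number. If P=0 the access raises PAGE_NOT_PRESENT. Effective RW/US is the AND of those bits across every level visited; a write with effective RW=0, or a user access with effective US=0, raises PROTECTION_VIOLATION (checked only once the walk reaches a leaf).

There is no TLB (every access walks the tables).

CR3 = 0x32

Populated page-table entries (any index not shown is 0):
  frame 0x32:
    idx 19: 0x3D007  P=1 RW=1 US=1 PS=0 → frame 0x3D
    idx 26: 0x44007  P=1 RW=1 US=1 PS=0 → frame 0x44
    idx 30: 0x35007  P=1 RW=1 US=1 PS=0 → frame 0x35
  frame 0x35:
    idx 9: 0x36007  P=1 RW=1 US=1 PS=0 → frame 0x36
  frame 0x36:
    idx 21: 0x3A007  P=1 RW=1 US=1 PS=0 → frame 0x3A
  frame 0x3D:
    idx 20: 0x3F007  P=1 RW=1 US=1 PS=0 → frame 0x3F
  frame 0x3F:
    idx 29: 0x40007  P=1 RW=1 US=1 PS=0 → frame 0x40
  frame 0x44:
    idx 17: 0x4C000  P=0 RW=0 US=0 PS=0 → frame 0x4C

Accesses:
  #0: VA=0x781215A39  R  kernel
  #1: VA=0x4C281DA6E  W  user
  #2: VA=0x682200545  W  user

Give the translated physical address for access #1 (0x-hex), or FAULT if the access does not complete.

Trace:
#0 VA=0x781215A39 (r,kernel):
  L0 @0x32[30] → 0x35007  P=1,RW=1,US=1,PS=0
  L1 @0x35[9] → 0x36007  P=1,RW=1,US=1,PS=0
  L2 @0x36[21] → 0x3A007  P=1,RW=1,US=1,PS=0
  ⇒ phys 0x3AA39  [3 reads]
#1 VA=0x4C281DA6E (w,user):
  L0 @0x32[19] → 0x3D007  P=1,RW=1,US=1,PS=0
  L1 @0x3D[20] → 0x3F007  P=1,RW=1,US=1,PS=0
  L2 @0x3F[29] → 0x40007  P=1,RW=1,US=1,PS=0
  ⇒ phys 0x40A6E  [3 reads]
#2 VA=0x682200545 (w,user):
  L0 @0x32[26] → 0x44007  P=1,RW=1,US=1,PS=0
  L1 @0x44[17] → 0x4C000  P=0,RW=0,US=0,PS=0
  ✗ PAGE_NOT_PRESENT  [2 reads]

Access #1 PA: 0x40A6E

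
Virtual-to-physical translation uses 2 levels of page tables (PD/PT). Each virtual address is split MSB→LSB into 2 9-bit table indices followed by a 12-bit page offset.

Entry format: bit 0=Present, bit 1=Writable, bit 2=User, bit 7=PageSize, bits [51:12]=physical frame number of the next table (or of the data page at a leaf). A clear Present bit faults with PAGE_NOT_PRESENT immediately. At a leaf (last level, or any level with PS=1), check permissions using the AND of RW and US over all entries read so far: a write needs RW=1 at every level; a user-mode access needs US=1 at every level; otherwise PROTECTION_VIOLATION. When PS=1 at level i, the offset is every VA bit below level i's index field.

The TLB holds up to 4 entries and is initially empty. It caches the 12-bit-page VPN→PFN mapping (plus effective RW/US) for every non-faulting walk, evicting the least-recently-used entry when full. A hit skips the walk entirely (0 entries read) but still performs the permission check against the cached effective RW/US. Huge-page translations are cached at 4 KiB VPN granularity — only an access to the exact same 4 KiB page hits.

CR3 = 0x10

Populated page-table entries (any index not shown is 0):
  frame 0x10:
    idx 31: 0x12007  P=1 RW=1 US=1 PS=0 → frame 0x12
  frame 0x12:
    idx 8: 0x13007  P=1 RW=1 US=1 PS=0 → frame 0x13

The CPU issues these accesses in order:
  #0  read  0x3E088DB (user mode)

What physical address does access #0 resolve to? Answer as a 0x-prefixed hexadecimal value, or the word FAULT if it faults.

Trace:
#0 VA=0x3E088DB (r,user):
  [0] read 0x10 idx=31: raw=0x12007 flags P=1 W=1 U=1 S=0
  [1] read 0x12 idx=8: raw=0x13007 flags P=1 W=1 U=1 S=0
  ⇒ phys 0x138DB  [2 reads]

Access #0 PA: 0x138DB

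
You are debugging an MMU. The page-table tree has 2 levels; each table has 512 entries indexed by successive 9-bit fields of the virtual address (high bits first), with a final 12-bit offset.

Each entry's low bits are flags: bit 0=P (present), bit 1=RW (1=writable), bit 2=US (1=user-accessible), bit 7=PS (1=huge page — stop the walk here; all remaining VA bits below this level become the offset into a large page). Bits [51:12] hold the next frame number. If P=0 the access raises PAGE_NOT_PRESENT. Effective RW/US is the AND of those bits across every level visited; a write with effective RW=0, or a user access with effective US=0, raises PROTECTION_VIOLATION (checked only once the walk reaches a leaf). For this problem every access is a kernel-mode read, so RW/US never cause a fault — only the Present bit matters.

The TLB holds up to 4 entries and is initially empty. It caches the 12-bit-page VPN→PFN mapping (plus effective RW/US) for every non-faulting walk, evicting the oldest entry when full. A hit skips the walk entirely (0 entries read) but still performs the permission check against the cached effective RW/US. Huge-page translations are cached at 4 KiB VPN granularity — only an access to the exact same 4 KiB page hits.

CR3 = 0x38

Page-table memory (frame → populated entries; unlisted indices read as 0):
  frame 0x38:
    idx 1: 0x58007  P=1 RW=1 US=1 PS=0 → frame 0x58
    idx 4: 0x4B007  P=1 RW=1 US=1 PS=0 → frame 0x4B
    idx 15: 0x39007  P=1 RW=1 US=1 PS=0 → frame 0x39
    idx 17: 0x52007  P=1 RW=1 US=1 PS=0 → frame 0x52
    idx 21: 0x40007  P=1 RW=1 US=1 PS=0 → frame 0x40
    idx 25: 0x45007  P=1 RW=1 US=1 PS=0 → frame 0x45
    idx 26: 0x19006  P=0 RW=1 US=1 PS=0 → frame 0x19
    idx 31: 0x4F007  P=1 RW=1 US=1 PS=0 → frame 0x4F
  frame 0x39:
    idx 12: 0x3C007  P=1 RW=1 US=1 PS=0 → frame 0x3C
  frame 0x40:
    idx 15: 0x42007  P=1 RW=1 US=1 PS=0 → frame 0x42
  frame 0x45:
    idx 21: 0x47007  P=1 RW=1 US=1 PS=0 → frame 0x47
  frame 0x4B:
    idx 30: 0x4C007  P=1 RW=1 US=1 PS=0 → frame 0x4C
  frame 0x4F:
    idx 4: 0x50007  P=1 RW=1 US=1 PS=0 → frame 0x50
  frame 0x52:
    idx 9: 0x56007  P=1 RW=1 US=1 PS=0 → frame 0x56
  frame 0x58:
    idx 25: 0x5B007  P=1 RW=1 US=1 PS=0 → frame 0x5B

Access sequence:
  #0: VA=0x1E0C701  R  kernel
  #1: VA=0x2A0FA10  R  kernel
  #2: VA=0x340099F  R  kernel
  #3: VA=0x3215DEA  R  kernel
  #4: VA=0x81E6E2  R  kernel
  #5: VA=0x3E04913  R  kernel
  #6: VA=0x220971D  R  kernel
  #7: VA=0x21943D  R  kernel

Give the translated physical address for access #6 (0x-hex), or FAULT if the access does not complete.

Per-access translation:
#0 VA=0x1E0C701 (r,kernel):
  L0 @0x38[15] → 0x39007  P=1,RW=1,US=1,PS=0
  L1 @0x39[12] → 0x3C007  P=1,RW=1,US=1,PS=0
  → PA=0x3C701  (2 entries read)
#1 VA=0x2A0FA10 (r,kernel):
  L0 @0x38[21] → 0x40007  P=1,RW=1,US=1,PS=0
  L1 @0x40[15] → 0x42007  P=1,RW=1,US=1,PS=0
  → PA=0x42A10  (2 entries read)
#2 VA=0x340099F (r,kernel):
  L0 @0x38[26] → 0x19006  P=0,RW=1,US=1,PS=0
  ⇒ fault: PAGE_NOT_PRESENT  — 1 lookups
#3 VA=0x3215DEA (r,kernel):
  L0 @0x38[25] → 0x45007  P=1,RW=1,US=1,PS=0
  L1 @0x45[21] → 0x47007  P=1,RW=1,US=1,PS=0
  → PA=0x47DEA  (2 entries read)
#4 VA=0x81E6E2 (r,kernel):
  L0 @0x38[4] → 0x4B007  P=1,RW=1,US=1,PS=0
  L1 @0x4B[30] → 0x4C007  P=1,RW=1,US=1,PS=0
  → PA=0x4C6E2  (2 entries read)
#5 VA=0x3E04913 (r,kernel):
  L0 @0x38[31] → 0x4F007  P=1,RW=1,US=1,PS=0
  L1 @0x4F[4] → 0x50007  P=1,RW=1,US=1,PS=0
  → PA=0x50913  (2 entries read)
#6 VA=0x220971D (r,kernel):
  L0 @0x38[17] → 0x52007  P=1,RW=1,US=1,PS=0
  L1 @0x52[9] → 0x56007  P=1,RW=1,US=1,PS=0
  → PA=0x5671D  (2 entries read)
#7 VA=0x21943D (r,kernel):
  L0 @0x38[1] → 0x58007  P=1,RW=1,US=1,PS=0
  L1 @0x58[25] → 0x5B007  P=1,RW=1,US=1,PS=0
  → PA=0x5B43D  (2 entries read)

Access #6 PA: 0x5671D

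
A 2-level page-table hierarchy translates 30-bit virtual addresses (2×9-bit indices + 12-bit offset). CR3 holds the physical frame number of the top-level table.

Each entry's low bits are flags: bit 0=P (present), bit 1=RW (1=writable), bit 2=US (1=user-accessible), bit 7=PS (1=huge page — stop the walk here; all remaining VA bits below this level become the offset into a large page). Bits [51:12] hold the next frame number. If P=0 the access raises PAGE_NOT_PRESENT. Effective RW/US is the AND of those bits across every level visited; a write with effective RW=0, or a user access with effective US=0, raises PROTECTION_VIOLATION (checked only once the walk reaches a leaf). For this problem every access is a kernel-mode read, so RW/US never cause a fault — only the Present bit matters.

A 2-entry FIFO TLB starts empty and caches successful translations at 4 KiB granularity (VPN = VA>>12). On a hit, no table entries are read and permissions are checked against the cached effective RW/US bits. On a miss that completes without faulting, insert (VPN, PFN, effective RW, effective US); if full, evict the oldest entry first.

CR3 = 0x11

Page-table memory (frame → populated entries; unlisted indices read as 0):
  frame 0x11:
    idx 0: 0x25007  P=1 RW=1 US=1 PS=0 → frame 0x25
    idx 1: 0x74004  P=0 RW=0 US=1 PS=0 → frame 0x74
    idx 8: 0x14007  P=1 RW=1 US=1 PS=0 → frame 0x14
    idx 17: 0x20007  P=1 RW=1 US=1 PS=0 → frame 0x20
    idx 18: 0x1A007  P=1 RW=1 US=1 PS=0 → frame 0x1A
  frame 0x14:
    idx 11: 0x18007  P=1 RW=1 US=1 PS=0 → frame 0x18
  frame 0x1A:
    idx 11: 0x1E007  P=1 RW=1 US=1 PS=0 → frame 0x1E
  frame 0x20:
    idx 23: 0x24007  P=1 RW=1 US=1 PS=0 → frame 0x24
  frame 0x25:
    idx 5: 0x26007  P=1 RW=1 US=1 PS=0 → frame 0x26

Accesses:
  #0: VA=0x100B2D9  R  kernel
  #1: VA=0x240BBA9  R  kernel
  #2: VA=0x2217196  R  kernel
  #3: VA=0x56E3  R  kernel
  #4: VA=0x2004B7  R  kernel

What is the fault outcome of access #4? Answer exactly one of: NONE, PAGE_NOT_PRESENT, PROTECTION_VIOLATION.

Per-access translation:
#0 VA=0x100B2D9 (r,kernel):
  lvl0: tbl 0x11, slot 8 ⇒ 0x14007 (P1/RW1/US1/PS0)
  lvl1: tbl 0x14, slot 11 ⇒ 0x18007 (P1/RW1/US1/PS0)
  → PA=0x182D9  (2 entries read)
#1 VA=0x240BBA9 (r,kernel):
  lvl0: tbl 0x11, slot 18 ⇒ 0x1A007 (P1/RW1/US1/PS0)
  lvl1: tbl 0x1A, slot 11 ⇒ 0x1E007 (P1/RW1/US1/PS0)
  → PA=0x1EBA9  (2 entries read)
#2 VA=0x2217196 (r,kernel):
  lvl0: tbl 0x11, slot 17 ⇒ 0x20007 (P1/RW1/US1/PS0)
  lvl1: tbl 0x20, slot 23 ⇒ 0x24007 (P1/RW1/US1/PS0)
  → PA=0x24196  (2 entries read)
#3 VA=0x56E3 (r,kernel):
  lvl0: tbl 0x11, slot 0 ⇒ 0x25007 (P1/RW1/US1/PS0)
  lvl1: tbl 0x25, slot 5 ⇒ 0x26007 (P1/RW1/US1/PS0)
  → PA=0x266E3  (2 entries read)
#4 VA=0x2004B7 (r,kernel):
  lvl0: tbl 0x11, slot 1 ⇒ 0x74004 (P0/RW0/US1/PS0)
  ✗ PAGE_NOT_PRESENT  [1 reads]

Access #4 fault: PAGE_NOT_PRESENT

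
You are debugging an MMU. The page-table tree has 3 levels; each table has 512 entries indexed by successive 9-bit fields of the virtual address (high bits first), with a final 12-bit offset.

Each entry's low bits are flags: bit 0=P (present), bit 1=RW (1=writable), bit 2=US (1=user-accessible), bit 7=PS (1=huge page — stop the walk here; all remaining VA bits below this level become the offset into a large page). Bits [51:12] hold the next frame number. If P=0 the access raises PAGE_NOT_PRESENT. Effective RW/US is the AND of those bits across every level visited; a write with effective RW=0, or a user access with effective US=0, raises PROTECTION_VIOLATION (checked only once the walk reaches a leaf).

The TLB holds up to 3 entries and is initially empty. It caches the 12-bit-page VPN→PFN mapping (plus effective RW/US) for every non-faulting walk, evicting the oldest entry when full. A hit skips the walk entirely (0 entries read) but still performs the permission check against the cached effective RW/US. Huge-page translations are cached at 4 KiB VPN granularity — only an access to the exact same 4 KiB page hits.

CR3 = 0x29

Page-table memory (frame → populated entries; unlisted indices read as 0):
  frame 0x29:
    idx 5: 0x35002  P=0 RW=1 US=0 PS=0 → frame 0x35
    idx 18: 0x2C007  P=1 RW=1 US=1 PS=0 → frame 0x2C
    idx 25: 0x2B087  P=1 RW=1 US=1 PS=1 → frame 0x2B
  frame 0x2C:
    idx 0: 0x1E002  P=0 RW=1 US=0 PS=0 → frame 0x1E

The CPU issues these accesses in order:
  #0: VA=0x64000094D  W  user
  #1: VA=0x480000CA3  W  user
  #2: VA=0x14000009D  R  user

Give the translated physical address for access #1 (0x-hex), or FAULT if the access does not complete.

Walk each access:
#0 VA=0x64000094D (w,user):
  lvl0: tbl 0x29, slot 25 ⇒ 0x2B087 (P1/RW1/US1/PS1)
  → PA=0x2B94D (huge @L0)  (1 entries read)
#1 VA=0x480000CA3 (w,user):
  lvl0: tbl 0x29, slot 18 ⇒ 0x2C007 (P1/RW1/US1/PS0)
  lvl1: tbl 0x2C, slot 0 ⇒ 0x1E002 (P0/RW1/US0/PS0)
  → PAGE_NOT_PRESENT  (2 entries read)
#2 VA=0x14000009D (r,user):
  lvl0: tbl 0x29, slot 5 ⇒ 0x35002 (P0/RW1/US0/PS0)
  → PAGE_NOT_PRESENT  (1 entries read)

Access #1 PA: FAULT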